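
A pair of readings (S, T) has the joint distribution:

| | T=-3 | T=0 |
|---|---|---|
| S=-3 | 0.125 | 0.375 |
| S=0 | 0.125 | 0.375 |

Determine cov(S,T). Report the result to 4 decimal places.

E[S] = -1.5,  E[T] = -0.75
E[ST] = 1.125
cov(S,T) = E[ST] − E[S]E[T] = 1.125 − (-1.5)(-0.75) = 0

0.0000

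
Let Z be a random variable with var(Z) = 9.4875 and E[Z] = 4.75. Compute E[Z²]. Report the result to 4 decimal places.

32.0500

E[Z²] = var(Z) + (E[Z])² = 9.4875 + (4.75)² = 32.05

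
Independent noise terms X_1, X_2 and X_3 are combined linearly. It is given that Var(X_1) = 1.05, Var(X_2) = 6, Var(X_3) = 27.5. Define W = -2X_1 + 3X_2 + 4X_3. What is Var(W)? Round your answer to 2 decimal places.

By independence, Var(W) = (-2)²Var(X_1) + (3)²Var(X_2) + (4)²Var(X_3)
= (-2)²·1.05 + (3)²·6 + (4)²·27.5 = 498.2

498.20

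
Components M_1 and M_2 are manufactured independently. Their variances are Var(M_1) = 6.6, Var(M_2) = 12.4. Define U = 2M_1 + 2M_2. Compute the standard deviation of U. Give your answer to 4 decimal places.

By independence, Var(U) = (2)²Var(M_1) + (2)²Var(M_2)
= (2)²·6.6 + (2)²·12.4 = 76
σ(U) = √76 ≈ 8.7178

8.7178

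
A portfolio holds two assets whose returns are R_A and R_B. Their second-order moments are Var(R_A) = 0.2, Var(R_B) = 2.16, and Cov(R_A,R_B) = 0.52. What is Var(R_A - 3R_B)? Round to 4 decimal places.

Var(R_A - 3R_B) = (1)²·Var(R_A) + (-3)²·Var(R_B) + 2·(1)·(-3)·Cov(R_A,R_B)
= 1·0.2 + 9·2.16 + -6·0.52 = 16.52

16.5200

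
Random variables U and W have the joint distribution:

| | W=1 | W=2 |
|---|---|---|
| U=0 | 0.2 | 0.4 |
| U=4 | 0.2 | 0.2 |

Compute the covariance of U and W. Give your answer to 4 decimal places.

E[U] = 1.6,  E[W] = 1.6
E[UW] = 2.4
Cov(U,W) = E[UW] − E[U]E[W] = 2.4 − (1.6)(1.6) = -0.16

-0.1600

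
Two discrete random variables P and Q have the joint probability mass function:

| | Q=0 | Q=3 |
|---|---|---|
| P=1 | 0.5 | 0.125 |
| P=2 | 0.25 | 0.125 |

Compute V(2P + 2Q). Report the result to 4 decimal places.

E[P] = 1.375,  E[Q] = 0.75,  E[PQ] = 1.125
V(P) = 2.125 − (1.375)² = 0.234375;  V(Q) = 2.25 − (0.75)² = 1.6875
Cov(P,Q) = 1.125 − (1.375)(0.75) = 0.09375
V(2P + 2Q) = (2)²·0.234375 + (2)²·1.6875 + 2·(2)·(2)·0.09375 = 8.4375

8.4375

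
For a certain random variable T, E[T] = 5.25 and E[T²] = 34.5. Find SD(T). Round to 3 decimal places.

2.634

V(T) = 34.5 − (5.25)² = 6.9375
SD(T) = √6.9375 ≈ 2.634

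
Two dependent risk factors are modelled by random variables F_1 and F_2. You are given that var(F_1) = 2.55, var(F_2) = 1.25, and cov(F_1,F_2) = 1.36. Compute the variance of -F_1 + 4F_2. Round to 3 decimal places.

11.670

var(-F_1 + 4F_2) = (-1)²·var(F_1) + (4)²·var(F_2) + 2·(-1)·(4)·cov(F_1,F_2)
= 1·2.55 + 16·1.25 + -8·1.36 = 11.67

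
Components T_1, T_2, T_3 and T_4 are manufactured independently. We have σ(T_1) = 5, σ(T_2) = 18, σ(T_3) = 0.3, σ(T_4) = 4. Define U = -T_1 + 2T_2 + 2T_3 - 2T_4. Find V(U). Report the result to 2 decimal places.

V(T_1) = 25, V(T_2) = 324, V(T_3) = 0.09, V(T_4) = 16
By independence, V(U) = (-1)²V(T_1) + (2)²V(T_2) + (2)²V(T_3) + (-2)²V(T_4)
= (-1)²·25 + (2)²·324 + (2)²·0.09 + (-2)²·16 = 1385.36

1385.36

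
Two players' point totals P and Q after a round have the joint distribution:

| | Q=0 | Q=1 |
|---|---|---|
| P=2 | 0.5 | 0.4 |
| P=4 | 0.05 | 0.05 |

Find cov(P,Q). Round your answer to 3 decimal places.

E[P] = 2.2,  E[Q] = 0.45
E[PQ] = 1
cov(P,Q) = E[PQ] − E[P]E[Q] = 1 − (2.2)(0.45) = 0.01

0.010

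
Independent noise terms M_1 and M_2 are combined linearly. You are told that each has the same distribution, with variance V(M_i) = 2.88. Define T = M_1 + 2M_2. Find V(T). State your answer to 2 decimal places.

14.40

By independence, V(T) = (1)²V(M_1) + (2)²V(M_2)
= (1)²·2.88 + (2)²·2.88 = 14.4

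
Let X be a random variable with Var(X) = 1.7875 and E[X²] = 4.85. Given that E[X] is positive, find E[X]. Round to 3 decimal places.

(E[X])² = E[X²] − Var(X) = 4.85 − 1.7875 = 3.0625
E[X] = √3.0625 = 1.75

1.750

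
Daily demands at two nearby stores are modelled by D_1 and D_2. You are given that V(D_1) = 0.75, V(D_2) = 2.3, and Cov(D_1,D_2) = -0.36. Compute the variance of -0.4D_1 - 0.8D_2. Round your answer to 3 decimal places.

V(-0.4D_1 - 0.8D_2) = (-0.4)²·V(D_1) + (-0.8)²·V(D_2) + 2·(-0.4)·(-0.8)·Cov(D_1,D_2)
= 0.16·0.75 + 0.64·2.3 + 0.64·-0.36 = 1.3616

1.362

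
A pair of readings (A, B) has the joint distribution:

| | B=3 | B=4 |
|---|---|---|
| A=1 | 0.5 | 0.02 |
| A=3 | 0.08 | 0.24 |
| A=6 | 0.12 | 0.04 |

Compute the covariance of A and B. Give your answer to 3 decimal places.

0.248

E[A] = 2.44,  E[B] = 3.3
E[AB] = 8.3
cov(A,B) = E[AB] − E[A]E[B] = 8.3 − (2.44)(3.3) = 0.248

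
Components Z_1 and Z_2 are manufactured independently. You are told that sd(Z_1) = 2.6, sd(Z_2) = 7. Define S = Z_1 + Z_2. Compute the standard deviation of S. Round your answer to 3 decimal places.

7.467

V(Z_1) = 6.76, V(Z_2) = 49
By independence, V(S) = (1)²V(Z_1) + (1)²V(Z_2)
= (1)²·6.76 + (1)²·49 = 55.76
sd(S) = √55.76 ≈ 7.467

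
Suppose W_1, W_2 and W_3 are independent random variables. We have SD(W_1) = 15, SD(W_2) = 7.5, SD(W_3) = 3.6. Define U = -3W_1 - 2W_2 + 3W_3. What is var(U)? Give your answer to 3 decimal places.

var(W_1) = 225, var(W_2) = 56.25, var(W_3) = 12.96
By independence, var(U) = (-3)²var(W_1) + (-2)²var(W_2) + (3)²var(W_3)
= (-3)²·225 + (-2)²·56.25 + (3)²·12.96 = 2366.64

2366.640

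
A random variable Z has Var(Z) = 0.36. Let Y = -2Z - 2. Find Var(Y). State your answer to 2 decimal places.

Var(-2Z - 2) = (-2)²·Var(Z) = 4·0.36 = 1.44

1.44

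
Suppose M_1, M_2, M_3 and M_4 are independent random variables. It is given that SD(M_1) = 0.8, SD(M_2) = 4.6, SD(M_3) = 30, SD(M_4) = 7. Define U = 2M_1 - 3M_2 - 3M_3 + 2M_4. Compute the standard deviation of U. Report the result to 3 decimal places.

Var(M_1) = 0.64, Var(M_2) = 21.16, Var(M_3) = 900, Var(M_4) = 49
By independence, Var(U) = (2)²Var(M_1) + (-3)²Var(M_2) + (-3)²Var(M_3) + (2)²Var(M_4)
= (2)²·0.64 + (-3)²·21.16 + (-3)²·900 + (2)²·49 = 8489
SD(U) = √8489 ≈ 92.136

92.136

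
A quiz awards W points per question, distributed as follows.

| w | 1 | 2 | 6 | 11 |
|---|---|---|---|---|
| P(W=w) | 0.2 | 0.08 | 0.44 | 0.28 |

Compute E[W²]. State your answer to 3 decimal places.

E[W²] = (1)²(0.2) + (2)²(0.08) + (6)²(0.44) + (11)²(0.28) = 50.24

50.240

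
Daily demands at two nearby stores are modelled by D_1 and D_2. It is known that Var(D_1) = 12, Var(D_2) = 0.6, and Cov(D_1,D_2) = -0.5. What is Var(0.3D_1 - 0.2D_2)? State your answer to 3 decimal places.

1.164

Var(0.3D_1 - 0.2D_2) = (0.3)²·Var(D_1) + (-0.2)²·Var(D_2) + 2·(0.3)·(-0.2)·Cov(D_1,D_2)
= 0.09·12 + 0.04·0.6 + -0.12·-0.5 = 1.164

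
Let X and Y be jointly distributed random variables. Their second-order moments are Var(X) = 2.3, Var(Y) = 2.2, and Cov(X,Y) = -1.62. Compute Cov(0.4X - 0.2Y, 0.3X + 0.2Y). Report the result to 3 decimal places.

0.156

Cov(0.4X - 0.2Y, 0.3X + 0.2Y) = (0.4)(0.3)Var(X) + (-0.2)(0.2)Var(Y) + [(0.4)(0.2) + (-0.2)(0.3)]Cov(X,Y)
= 0.12·2.3 + -0.04·2.2 + 0.02·-1.62 = 0.1556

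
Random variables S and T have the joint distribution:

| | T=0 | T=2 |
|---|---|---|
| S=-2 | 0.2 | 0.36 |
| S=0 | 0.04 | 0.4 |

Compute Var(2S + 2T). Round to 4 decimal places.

E[S] = -1.12,  E[T] = 1.52,  E[ST] = -1.44
Var(S) = 2.24 − (-1.12)² = 0.9856;  Var(T) = 3.04 − (1.52)² = 0.7296
Cov(S,T) = -1.44 − (-1.12)(1.52) = 0.2624
Var(2S + 2T) = (2)²·0.9856 + (2)²·0.7296 + 2·(2)·(2)·0.2624 = 8.96

8.9600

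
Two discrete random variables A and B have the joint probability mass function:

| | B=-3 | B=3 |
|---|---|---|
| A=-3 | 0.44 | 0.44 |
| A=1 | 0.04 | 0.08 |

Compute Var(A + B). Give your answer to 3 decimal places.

E[A] = -2.52,  E[B] = 0.12,  E[AB] = 0.12
Var(A) = 8.04 − (-2.52)² = 1.6896;  Var(B) = 9 − (0.12)² = 8.9856
cov(A,B) = 0.12 − (-2.52)(0.12) = 0.4224
Var(A + B) = (1)²·1.6896 + (1)²·8.9856 + 2·(1)·(1)·0.4224 = 11.52

11.520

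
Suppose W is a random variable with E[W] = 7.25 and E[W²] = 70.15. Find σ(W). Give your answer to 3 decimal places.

4.194

var(W) = 70.15 − (7.25)² = 17.5875
σ(W) = √17.5875 ≈ 4.194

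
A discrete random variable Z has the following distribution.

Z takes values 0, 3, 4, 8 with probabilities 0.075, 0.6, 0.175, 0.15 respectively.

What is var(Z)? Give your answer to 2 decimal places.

E[Z] = (0)(0.075) + (3)(0.6) + (4)(0.175) + (8)(0.15) = 3.7
E[Z²] = (0)²(0.075) + (3)²(0.6) + (4)²(0.175) + (8)²(0.15) = 17.8
var(Z) = E[Z²] − (E[Z])² = 17.8 − (3.7)² = 4.11

4.11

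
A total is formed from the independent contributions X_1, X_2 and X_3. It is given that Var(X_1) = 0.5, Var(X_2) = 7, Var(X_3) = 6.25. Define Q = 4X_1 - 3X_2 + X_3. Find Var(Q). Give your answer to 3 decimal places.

77.250

By independence, Var(Q) = (4)²Var(X_1) + (-3)²Var(X_2) + (1)²Var(X_3)
= (4)²·0.5 + (-3)²·7 + (1)²·6.25 = 77.25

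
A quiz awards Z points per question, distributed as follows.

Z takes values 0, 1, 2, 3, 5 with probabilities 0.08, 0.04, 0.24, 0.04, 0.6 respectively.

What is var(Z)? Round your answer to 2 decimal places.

E[Z] = (0)(0.08) + (1)(0.04) + (2)(0.24) + (3)(0.04) + (5)(0.6) = 3.64
E[Z²] = (0)²(0.08) + (1)²(0.04) + (2)²(0.24) + (3)²(0.04) + (5)²(0.6) = 16.36
var(Z) = E[Z²] − (E[Z])² = 16.36 − (3.64)² = 3.1104

3.11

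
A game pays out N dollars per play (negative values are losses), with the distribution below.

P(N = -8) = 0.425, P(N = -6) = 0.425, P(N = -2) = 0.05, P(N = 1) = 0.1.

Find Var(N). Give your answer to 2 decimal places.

E[N] = (-8)(0.425) + (-6)(0.425) + (-2)(0.05) + (1)(0.1) = -5.95
E[N²] = (-8)²(0.425) + (-6)²(0.425) + (-2)²(0.05) + (1)²(0.1) = 42.8
Var(N) = E[N²] − (E[N])² = 42.8 − (-5.95)² = 7.3975

7.40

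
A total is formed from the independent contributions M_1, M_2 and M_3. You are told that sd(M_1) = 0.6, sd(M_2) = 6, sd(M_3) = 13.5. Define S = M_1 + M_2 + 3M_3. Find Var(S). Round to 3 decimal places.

Var(M_1) = 0.36, Var(M_2) = 36, Var(M_3) = 182.25
By independence, Var(S) = (1)²Var(M_1) + (1)²Var(M_2) + (3)²Var(M_3)
= (1)²·0.36 + (1)²·36 + (3)²·182.25 = 1676.61

1676.610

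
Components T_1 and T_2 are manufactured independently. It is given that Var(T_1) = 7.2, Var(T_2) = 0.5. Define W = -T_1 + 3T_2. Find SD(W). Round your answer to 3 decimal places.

3.421

By independence, Var(W) = (-1)²Var(T_1) + (3)²Var(T_2)
= (-1)²·7.2 + (3)²·0.5 = 11.7
SD(W) = √11.7 ≈ 3.421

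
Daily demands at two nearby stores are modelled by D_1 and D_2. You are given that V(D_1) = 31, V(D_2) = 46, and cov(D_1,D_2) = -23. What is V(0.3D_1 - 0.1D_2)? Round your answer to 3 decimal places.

4.630

V(0.3D_1 - 0.1D_2) = (0.3)²·V(D_1) + (-0.1)²·V(D_2) + 2·(0.3)·(-0.1)·cov(D_1,D_2)
= 0.09·31 + 0.01·46 + -0.06·-23 = 4.63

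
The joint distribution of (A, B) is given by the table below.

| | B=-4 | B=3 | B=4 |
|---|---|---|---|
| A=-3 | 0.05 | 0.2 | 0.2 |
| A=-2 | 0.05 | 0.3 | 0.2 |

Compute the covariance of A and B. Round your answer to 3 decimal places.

0.015

E[A] = -2.45,  E[B] = 2.7
E[AB] = -6.6
Cov(A,B) = E[AB] − E[A]E[B] = -6.6 − (-2.45)(2.7) = 0.015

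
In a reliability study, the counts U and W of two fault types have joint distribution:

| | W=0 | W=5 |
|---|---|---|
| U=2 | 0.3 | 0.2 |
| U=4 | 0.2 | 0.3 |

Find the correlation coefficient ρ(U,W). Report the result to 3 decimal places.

0.200

E[U] = 3,  E[W] = 2.5
E[UW] = 8
Cov(U,W) = E[UW] − E[U]E[W] = 8 − (3)(2.5) = 0.5
Var(U) = 1,  Var(W) = 6.25
ρ = 0.5 / √(1·6.25) ≈ 0.200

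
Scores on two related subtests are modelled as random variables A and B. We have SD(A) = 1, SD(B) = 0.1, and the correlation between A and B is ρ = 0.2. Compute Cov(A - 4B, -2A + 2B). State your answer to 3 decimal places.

-1.880

V(A) = (1)² = 1;  V(B) = (0.1)² = 0.01
Cov(A,B) = ρ·SD(A)·SD(B) = 0.2·1·0.1 = 0.02
Cov(A - 4B, -2A + 2B) = (1)(-2)V(A) + (-4)(2)V(B) + [(1)(2) + (-4)(-2)]Cov(A,B)
= -2·1 + -8·0.01 + 10·0.02 = -1.88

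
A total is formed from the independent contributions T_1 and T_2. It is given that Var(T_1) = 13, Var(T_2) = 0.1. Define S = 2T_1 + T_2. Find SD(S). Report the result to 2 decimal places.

By independence, Var(S) = (2)²Var(T_1) + (1)²Var(T_2)
= (2)²·13 + (1)²·0.1 = 52.1
SD(S) = √52.1 ≈ 7.22

7.22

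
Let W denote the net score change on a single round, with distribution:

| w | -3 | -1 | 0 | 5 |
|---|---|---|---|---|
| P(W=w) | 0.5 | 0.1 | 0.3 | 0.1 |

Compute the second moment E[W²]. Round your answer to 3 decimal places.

E[W²] = (-3)²(0.5) + (-1)²(0.1) + (0)²(0.3) + (5)²(0.1) = 7.1

7.100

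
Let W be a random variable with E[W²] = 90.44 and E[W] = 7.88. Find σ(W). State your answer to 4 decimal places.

5.3241

Var(W) = 90.44 − (7.88)² = 28.3456
σ(W) = √28.3456 ≈ 5.3241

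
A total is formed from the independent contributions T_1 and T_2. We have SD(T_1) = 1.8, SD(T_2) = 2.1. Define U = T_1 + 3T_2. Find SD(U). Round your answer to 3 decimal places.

6.552

Var(T_1) = 3.24, Var(T_2) = 4.41
By independence, Var(U) = (1)²Var(T_1) + (3)²Var(T_2)
= (1)²·3.24 + (3)²·4.41 = 42.93
SD(U) = √42.93 ≈ 6.552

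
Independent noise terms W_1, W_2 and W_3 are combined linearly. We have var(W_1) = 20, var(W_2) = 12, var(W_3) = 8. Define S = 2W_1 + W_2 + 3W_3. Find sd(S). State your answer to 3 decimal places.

By independence, var(S) = (2)²var(W_1) + (1)²var(W_2) + (3)²var(W_3)
= (2)²·20 + (1)²·12 + (3)²·8 = 164
sd(S) = √164 ≈ 12.806

12.806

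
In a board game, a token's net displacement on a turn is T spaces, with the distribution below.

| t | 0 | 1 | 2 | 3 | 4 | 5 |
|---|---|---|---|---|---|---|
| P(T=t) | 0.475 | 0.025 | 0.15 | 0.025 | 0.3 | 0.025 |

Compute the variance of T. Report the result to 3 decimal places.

3.299

E[T] = (0)(0.475) + (1)(0.025) + (2)(0.15) + (3)(0.025) + (4)(0.3) + (5)(0.025) = 1.725
E[T²] = (0)²(0.475) + (1)²(0.025) + (2)²(0.15) + (3)²(0.025) + (4)²(0.3) + (5)²(0.025) = 6.275
var(T) = E[T²] − (E[T])² = 6.275 − (1.725)² = 3.299375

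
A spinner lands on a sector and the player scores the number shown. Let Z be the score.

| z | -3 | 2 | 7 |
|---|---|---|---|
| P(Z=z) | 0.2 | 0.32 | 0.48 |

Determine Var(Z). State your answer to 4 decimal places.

15.0400

E[Z] = (-3)(0.2) + (2)(0.32) + (7)(0.48) = 3.4
E[Z²] = (-3)²(0.2) + (2)²(0.32) + (7)²(0.48) = 26.6
Var(Z) = E[Z²] − (E[Z])² = 26.6 − (3.4)² = 15.04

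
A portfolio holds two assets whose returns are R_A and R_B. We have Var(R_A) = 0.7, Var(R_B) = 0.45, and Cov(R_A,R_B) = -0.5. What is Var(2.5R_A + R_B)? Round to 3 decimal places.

2.325

Var(2.5R_A + R_B) = (2.5)²·Var(R_A) + (1)²·Var(R_B) + 2·(2.5)·(1)·Cov(R_A,R_B)
= 6.25·0.7 + 1·0.45 + 5·-0.5 = 2.325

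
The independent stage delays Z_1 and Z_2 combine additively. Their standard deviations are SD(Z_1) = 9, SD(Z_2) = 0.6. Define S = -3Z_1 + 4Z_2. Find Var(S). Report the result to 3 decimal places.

Var(Z_1) = 81, Var(Z_2) = 0.36
By independence, Var(S) = (-3)²Var(Z_1) + (4)²Var(Z_2)
= (-3)²·81 + (4)²·0.36 = 734.76

734.760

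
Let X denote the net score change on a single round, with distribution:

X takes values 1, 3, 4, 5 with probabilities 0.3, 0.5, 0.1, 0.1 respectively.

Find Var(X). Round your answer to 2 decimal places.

E[X] = (1)(0.3) + (3)(0.5) + (4)(0.1) + (5)(0.1) = 2.7
E[X²] = (1)²(0.3) + (3)²(0.5) + (4)²(0.1) + (5)²(0.1) = 8.9
Var(X) = E[X²] − (E[X])² = 8.9 − (2.7)² = 1.61

1.61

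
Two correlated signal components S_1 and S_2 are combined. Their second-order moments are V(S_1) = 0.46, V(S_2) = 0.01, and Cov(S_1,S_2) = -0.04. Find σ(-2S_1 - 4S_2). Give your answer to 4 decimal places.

V(-2S_1 - 4S_2) = (-2)²·V(S_1) + (-4)²·V(S_2) + 2·(-2)·(-4)·Cov(S_1,S_2)
= 4·0.46 + 16·0.01 + 16·-0.04 = 1.36
σ(-2S_1 - 4S_2) = √1.36 ≈ 1.1662

1.1662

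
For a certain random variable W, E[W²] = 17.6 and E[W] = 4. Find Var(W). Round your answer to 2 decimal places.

Var(W) = 17.6 − (4)² = 1.6

1.60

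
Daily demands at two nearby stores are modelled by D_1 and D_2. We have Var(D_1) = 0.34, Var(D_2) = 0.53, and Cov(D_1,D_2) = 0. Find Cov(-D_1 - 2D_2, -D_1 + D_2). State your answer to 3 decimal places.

-0.720

Cov(-D_1 - 2D_2, -D_1 + D_2) = (-1)(-1)Var(D_1) + (-2)(1)Var(D_2) + [(-1)(1) + (-2)(-1)]Cov(D_1,D_2)
= 1·0.34 + -2·0.53 + 1·0 = -0.72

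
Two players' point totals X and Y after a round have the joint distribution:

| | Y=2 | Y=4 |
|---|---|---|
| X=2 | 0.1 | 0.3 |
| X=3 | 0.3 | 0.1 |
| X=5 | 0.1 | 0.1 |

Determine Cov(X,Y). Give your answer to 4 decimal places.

-0.2000

E[X] = 3,  E[Y] = 3
E[XY] = 8.8
Cov(X,Y) = E[XY] − E[X]E[Y] = 8.8 − (3)(3) = -0.2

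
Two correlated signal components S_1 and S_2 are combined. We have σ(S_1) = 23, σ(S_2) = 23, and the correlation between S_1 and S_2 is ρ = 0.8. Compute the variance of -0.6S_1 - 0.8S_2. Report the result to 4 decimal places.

V(S_1) = (23)² = 529;  V(S_2) = (23)² = 529
Cov(S_1,S_2) = ρ·σ(S_1)·σ(S_2) = 0.8·23·23 = 423.2
V(-0.6S_1 - 0.8S_2) = (-0.6)²·V(S_1) + (-0.8)²·V(S_2) + 2·(-0.6)·(-0.8)·Cov(S_1,S_2)
= 0.36·529 + 0.64·529 + 0.96·423.2 = 935.272

935.2720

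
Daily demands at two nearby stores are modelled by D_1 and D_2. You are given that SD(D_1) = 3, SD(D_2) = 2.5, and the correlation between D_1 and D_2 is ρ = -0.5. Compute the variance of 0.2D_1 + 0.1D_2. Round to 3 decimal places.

Var(D_1) = (3)² = 9;  Var(D_2) = (2.5)² = 6.25
Cov(D_1,D_2) = ρ·SD(D_1)·SD(D_2) = -0.5·3·2.5 = -3.75
Var(0.2D_1 + 0.1D_2) = (0.2)²·Var(D_1) + (0.1)²·Var(D_2) + 2·(0.2)·(0.1)·Cov(D_1,D_2)
= 0.04·9 + 0.01·6.25 + 0.04·-3.75 = 0.2725

0.273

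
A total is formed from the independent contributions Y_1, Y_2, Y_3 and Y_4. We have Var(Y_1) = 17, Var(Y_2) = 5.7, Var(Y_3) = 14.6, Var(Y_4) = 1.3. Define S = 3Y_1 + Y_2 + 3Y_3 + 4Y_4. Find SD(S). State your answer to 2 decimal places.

17.63

By independence, Var(S) = (3)²Var(Y_1) + (1)²Var(Y_2) + (3)²Var(Y_3) + (4)²Var(Y_4)
= (3)²·17 + (1)²·5.7 + (3)²·14.6 + (4)²·1.3 = 310.9
SD(S) = √310.9 ≈ 17.63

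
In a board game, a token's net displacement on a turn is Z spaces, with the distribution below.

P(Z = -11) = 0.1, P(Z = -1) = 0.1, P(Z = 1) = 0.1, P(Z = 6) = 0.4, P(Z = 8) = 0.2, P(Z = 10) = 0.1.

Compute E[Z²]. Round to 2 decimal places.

49.50

E[Z²] = (-11)²(0.1) + (-1)²(0.1) + (1)²(0.1) + (6)²(0.4) + (8)²(0.2) + (10)²(0.1) = 49.5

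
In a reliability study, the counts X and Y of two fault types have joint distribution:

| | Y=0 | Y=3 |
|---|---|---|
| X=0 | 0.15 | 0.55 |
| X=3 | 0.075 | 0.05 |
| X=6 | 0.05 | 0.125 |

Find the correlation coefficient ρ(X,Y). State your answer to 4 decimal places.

E[X] = 1.425,  E[Y] = 2.175
E[XY] = 2.7
Cov(X,Y) = E[XY] − E[X]E[Y] = 2.7 − (1.425)(2.175) = -0.399375
Var(X) = 5.394375,  Var(Y) = 1.794375
ρ = -0.399375 / √(5.394375·1.794375) ≈ -0.1284

-0.1284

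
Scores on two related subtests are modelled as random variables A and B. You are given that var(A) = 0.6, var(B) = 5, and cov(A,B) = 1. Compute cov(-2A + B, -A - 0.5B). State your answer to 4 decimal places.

cov(-2A + B, -A - 0.5B) = (-2)(-1)var(A) + (1)(-0.5)var(B) + [(-2)(-0.5) + (1)(-1)]cov(A,B)
= 2·0.6 + -0.5·5 + 0·1 = -1.3

-1.3000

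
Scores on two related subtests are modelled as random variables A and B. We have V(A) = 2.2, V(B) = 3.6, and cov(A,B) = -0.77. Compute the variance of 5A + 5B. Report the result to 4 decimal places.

V(5A + 5B) = (5)²·V(A) + (5)²·V(B) + 2·(5)·(5)·cov(A,B)
= 25·2.2 + 25·3.6 + 50·-0.77 = 106.5

106.5000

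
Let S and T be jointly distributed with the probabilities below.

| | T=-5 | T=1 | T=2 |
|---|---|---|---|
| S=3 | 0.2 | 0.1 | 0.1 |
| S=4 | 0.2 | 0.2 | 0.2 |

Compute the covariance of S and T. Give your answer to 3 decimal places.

E[S] = 3.6,  E[T] = -1.1
E[ST] = -3.7
Cov(S,T) = E[ST] − E[S]E[T] = -3.7 − (3.6)(-1.1) = 0.26

0.260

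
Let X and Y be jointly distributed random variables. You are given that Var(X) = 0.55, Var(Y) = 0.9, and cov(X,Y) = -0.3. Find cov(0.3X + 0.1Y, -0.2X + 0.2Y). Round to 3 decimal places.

cov(0.3X + 0.1Y, -0.2X + 0.2Y) = (0.3)(-0.2)Var(X) + (0.1)(0.2)Var(Y) + [(0.3)(0.2) + (0.1)(-0.2)]cov(X,Y)
= -0.06·0.55 + 0.02·0.9 + 0.04·-0.3 = -0.027

-0.027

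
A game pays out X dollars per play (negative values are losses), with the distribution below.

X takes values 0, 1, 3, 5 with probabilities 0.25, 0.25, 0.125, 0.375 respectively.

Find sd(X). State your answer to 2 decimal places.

E[X] = (0)(0.25) + (1)(0.25) + (3)(0.125) + (5)(0.375) = 2.5
E[X²] = (0)²(0.25) + (1)²(0.25) + (3)²(0.125) + (5)²(0.375) = 10.75
var(X) = E[X²] − (E[X])² = 10.75 − (2.5)² = 4.5
sd(X) = √4.5 ≈ 2.12

2.12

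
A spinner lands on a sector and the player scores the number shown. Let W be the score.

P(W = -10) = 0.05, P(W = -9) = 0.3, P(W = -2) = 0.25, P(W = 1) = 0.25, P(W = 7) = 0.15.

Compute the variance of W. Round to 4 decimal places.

32.1400

E[W] = (-10)(0.05) + (-9)(0.3) + (-2)(0.25) + (1)(0.25) + (7)(0.15) = -2.4
E[W²] = (-10)²(0.05) + (-9)²(0.3) + (-2)²(0.25) + (1)²(0.25) + (7)²(0.15) = 37.9
Var(W) = E[W²] − (E[W])² = 37.9 − (-2.4)² = 32.14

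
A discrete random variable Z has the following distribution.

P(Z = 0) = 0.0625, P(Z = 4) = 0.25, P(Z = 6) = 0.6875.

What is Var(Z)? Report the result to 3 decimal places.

E[Z] = (0)(0.0625) + (4)(0.25) + (6)(0.6875) = 5.125
E[Z²] = (0)²(0.0625) + (4)²(0.25) + (6)²(0.6875) = 28.75
Var(Z) = E[Z²] − (E[Z])² = 28.75 − (5.125)² = 2.484375

2.484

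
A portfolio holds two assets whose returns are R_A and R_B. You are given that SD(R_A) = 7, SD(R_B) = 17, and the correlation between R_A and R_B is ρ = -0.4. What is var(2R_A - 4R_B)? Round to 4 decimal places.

5581.6000

var(R_A) = (7)² = 49;  var(R_B) = (17)² = 289
Cov(R_A,R_B) = ρ·SD(R_A)·SD(R_B) = -0.4·7·17 = -47.6
var(2R_A - 4R_B) = (2)²·var(R_A) + (-4)²·var(R_B) + 2·(2)·(-4)·Cov(R_A,R_B)
= 4·49 + 16·289 + -16·-47.6 = 5581.6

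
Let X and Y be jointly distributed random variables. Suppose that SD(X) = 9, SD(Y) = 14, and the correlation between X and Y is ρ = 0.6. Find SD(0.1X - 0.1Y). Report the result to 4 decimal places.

1.1216

var(X) = (9)² = 81;  var(Y) = (14)² = 196
Cov(X,Y) = ρ·SD(X)·SD(Y) = 0.6·9·14 = 75.6
var(0.1X - 0.1Y) = (0.1)²·var(X) + (-0.1)²·var(Y) + 2·(0.1)·(-0.1)·Cov(X,Y)
= 0.01·81 + 0.01·196 + -0.02·75.6 = 1.258
SD(0.1X - 0.1Y) = √1.258 ≈ 1.1216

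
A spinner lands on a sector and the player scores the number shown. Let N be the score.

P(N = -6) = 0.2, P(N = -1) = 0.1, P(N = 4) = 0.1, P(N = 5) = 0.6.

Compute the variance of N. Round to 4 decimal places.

E[N] = (-6)(0.2) + (-1)(0.1) + (4)(0.1) + (5)(0.6) = 2.1
E[N²] = (-6)²(0.2) + (-1)²(0.1) + (4)²(0.1) + (5)²(0.6) = 23.9
Var(N) = E[N²] − (E[N])² = 23.9 − (2.1)² = 19.49

19.4900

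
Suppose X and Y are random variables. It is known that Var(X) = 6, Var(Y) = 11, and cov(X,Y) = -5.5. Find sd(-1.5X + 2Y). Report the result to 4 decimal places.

9.5131

Var(-1.5X + 2Y) = (-1.5)²·Var(X) + (2)²·Var(Y) + 2·(-1.5)·(2)·cov(X,Y)
= 2.25·6 + 4·11 + -6·-5.5 = 90.5
sd(-1.5X + 2Y) = √90.5 ≈ 9.5131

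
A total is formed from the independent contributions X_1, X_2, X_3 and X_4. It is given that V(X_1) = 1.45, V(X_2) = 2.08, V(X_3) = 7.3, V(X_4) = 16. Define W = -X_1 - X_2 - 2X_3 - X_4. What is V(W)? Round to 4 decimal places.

48.7300

By independence, V(W) = (-1)²V(X_1) + (-1)²V(X_2) + (-2)²V(X_3) + (-1)²V(X_4)
= (-1)²·1.45 + (-1)²·2.08 + (-2)²·7.3 + (-1)²·16 = 48.73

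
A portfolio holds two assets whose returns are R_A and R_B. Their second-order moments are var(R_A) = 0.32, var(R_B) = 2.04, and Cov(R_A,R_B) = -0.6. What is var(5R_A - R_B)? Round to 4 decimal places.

var(5R_A - R_B) = (5)²·var(R_A) + (-1)²·var(R_B) + 2·(5)·(-1)·Cov(R_A,R_B)
= 25·0.32 + 1·2.04 + -10·-0.6 = 16.04

16.0400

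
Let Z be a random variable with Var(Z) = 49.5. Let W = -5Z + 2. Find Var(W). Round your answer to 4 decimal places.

Var(-5Z + 2) = (-5)²·Var(Z) = 25·49.5 = 1237.5

1237.5000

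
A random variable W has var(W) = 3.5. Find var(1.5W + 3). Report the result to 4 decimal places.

7.8750

var(1.5W + 3) = (1.5)²·var(W) = 2.25·3.5 = 7.875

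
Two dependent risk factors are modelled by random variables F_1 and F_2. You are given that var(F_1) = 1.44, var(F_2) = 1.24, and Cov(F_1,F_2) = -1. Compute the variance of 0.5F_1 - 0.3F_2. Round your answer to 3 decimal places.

var(0.5F_1 - 0.3F_2) = (0.5)²·var(F_1) + (-0.3)²·var(F_2) + 2·(0.5)·(-0.3)·Cov(F_1,F_2)
= 0.25·1.44 + 0.09·1.24 + -0.3·-1 = 0.7716

0.772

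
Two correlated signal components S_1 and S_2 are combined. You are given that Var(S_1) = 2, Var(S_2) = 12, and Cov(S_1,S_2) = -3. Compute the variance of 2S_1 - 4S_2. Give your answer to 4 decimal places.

Var(2S_1 - 4S_2) = (2)²·Var(S_1) + (-4)²·Var(S_2) + 2·(2)·(-4)·Cov(S_1,S_2)
= 4·2 + 16·12 + -16·-3 = 248

248.0000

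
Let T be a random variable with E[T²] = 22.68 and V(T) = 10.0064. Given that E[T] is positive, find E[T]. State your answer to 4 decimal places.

3.5600

(E[T])² = E[T²] − V(T) = 22.68 − 10.0064 = 12.6736
E[T] = √12.6736 = 3.56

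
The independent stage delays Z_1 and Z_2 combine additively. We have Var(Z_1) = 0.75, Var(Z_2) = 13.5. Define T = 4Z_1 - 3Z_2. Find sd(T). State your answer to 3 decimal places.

By independence, Var(T) = (4)²Var(Z_1) + (-3)²Var(Z_2)
= (4)²·0.75 + (-3)²·13.5 = 133.5
sd(T) = √133.5 ≈ 11.554

11.554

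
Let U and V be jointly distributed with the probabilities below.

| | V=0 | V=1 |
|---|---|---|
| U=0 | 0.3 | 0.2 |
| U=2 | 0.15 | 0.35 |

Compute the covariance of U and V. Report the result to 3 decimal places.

E[U] = 1,  E[V] = 0.55
E[UV] = 0.7
Cov(U,V) = E[UV] − E[U]E[V] = 0.7 − (1)(0.55) = 0.15

0.150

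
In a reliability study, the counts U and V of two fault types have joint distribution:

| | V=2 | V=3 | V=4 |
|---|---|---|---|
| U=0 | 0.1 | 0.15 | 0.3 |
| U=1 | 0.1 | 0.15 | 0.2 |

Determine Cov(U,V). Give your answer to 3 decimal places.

-0.035

E[U] = 0.45,  E[V] = 3.3
E[UV] = 1.45
Cov(U,V) = E[UV] − E[U]E[V] = 1.45 − (0.45)(3.3) = -0.035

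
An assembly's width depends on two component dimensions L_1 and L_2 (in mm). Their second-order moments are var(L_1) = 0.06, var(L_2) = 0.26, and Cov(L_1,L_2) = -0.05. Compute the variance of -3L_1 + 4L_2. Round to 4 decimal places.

var(-3L_1 + 4L_2) = (-3)²·var(L_1) + (4)²·var(L_2) + 2·(-3)·(4)·Cov(L_1,L_2)
= 9·0.06 + 16·0.26 + -24·-0.05 = 5.9

5.9000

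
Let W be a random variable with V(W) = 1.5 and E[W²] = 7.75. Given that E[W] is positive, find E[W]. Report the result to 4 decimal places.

2.5000

(E[W])² = E[W²] − V(W) = 7.75 − 1.5 = 6.25
E[W] = √6.25 = 2.5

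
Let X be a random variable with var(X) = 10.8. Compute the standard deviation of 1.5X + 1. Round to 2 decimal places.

4.93

var(1.5X + 1) = (1.5)²·10.8 = 24.3
σ(1.5X + 1) = √24.3 ≈ 4.93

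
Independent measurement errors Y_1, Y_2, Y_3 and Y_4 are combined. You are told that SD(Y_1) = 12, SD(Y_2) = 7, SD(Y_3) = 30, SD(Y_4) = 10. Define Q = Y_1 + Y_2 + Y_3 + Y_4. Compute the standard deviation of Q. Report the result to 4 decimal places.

Var(Y_1) = 144, Var(Y_2) = 49, Var(Y_3) = 900, Var(Y_4) = 100
By independence, Var(Q) = (1)²Var(Y_1) + (1)²Var(Y_2) + (1)²Var(Y_3) + (1)²Var(Y_4)
= (1)²·144 + (1)²·49 + (1)²·900 + (1)²·100 = 1193
SD(Q) = √1193 ≈ 34.5398

34.5398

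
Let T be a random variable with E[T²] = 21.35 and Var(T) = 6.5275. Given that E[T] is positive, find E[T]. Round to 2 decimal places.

(E[T])² = E[T²] − Var(T) = 21.35 − 6.5275 = 14.8225
E[T] = √14.8225 = 3.85

3.85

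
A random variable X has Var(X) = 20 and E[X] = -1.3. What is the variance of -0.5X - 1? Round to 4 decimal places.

Var(-0.5X - 1) = (-0.5)²·Var(X) = 0.25·20 = 5

5.0000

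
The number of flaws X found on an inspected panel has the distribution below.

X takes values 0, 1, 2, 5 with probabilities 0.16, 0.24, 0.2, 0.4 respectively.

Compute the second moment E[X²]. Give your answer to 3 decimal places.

E[X²] = (0)²(0.16) + (1)²(0.24) + (2)²(0.2) + (5)²(0.4) = 11.04

11.040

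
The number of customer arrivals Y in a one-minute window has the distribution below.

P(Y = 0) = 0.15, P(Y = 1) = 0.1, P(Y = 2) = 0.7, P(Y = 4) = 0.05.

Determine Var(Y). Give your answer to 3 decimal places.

0.810

E[Y] = (0)(0.15) + (1)(0.1) + (2)(0.7) + (4)(0.05) = 1.7
E[Y²] = (0)²(0.15) + (1)²(0.1) + (2)²(0.7) + (4)²(0.05) = 3.7
Var(Y) = E[Y²] − (E[Y])² = 3.7 − (1.7)² = 0.81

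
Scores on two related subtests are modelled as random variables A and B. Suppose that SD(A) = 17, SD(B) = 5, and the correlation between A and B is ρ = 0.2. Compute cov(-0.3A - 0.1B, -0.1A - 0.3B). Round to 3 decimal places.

Var(A) = (17)² = 289;  Var(B) = (5)² = 25
cov(A,B) = ρ·SD(A)·SD(B) = 0.2·17·5 = 17
cov(-0.3A - 0.1B, -0.1A - 0.3B) = (-0.3)(-0.1)Var(A) + (-0.1)(-0.3)Var(B) + [(-0.3)(-0.3) + (-0.1)(-0.1)]cov(A,B)
= 0.03·289 + 0.03·25 + 0.1·17 = 11.12

11.120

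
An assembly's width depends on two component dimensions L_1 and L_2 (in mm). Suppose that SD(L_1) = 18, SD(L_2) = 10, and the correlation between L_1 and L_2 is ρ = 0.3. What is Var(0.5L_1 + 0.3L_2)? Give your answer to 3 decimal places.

Var(L_1) = (18)² = 324;  Var(L_2) = (10)² = 100
Cov(L_1,L_2) = ρ·SD(L_1)·SD(L_2) = 0.3·18·10 = 54
Var(0.5L_1 + 0.3L_2) = (0.5)²·Var(L_1) + (0.3)²·Var(L_2) + 2·(0.5)·(0.3)·Cov(L_1,L_2)
= 0.25·324 + 0.09·100 + 0.3·54 = 106.2

106.200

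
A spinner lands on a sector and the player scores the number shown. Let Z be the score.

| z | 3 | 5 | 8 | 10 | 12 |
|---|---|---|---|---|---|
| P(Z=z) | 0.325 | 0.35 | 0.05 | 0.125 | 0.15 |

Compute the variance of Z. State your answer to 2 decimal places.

10.84

E[Z] = (3)(0.325) + (5)(0.35) + (8)(0.05) + (10)(0.125) + (12)(0.15) = 6.175
E[Z²] = (3)²(0.325) + (5)²(0.35) + (8)²(0.05) + (10)²(0.125) + (12)²(0.15) = 48.975
Var(Z) = E[Z²] − (E[Z])² = 48.975 − (6.175)² = 10.844375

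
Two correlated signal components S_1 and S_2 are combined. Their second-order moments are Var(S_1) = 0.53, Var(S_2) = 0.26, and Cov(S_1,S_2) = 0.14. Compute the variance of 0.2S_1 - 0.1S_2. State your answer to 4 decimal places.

Var(0.2S_1 - 0.1S_2) = (0.2)²·Var(S_1) + (-0.1)²·Var(S_2) + 2·(0.2)·(-0.1)·Cov(S_1,S_2)
= 0.04·0.53 + 0.01·0.26 + -0.04·0.14 = 0.0182

0.0182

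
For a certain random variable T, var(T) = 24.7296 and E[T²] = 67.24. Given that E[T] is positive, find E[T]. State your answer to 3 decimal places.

(E[T])² = E[T²] − var(T) = 67.24 − 24.7296 = 42.5104
E[T] = √42.5104 = 6.52

6.520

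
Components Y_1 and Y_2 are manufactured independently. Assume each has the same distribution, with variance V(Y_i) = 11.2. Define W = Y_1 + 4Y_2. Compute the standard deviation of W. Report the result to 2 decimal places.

13.80

By independence, V(W) = (1)²V(Y_1) + (4)²V(Y_2)
= (1)²·11.2 + (4)²·11.2 = 190.4
sd(W) = √190.4 ≈ 13.80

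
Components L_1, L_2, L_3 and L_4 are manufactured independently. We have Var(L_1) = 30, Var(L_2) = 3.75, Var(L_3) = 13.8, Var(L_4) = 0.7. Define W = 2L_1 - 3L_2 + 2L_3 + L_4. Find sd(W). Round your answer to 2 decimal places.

14.48

By independence, Var(W) = (2)²Var(L_1) + (-3)²Var(L_2) + (2)²Var(L_3) + (1)²Var(L_4)
= (2)²·30 + (-3)²·3.75 + (2)²·13.8 + (1)²·0.7 = 209.65
sd(W) = √209.65 ≈ 14.48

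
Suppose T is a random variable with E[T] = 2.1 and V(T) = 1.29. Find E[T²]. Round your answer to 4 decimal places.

5.7000

E[T²] = V(T) + (E[T])² = 1.29 + (2.1)² = 5.7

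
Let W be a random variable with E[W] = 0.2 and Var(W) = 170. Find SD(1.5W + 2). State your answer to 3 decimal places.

Var(1.5W + 2) = (1.5)²·170 = 382.5
SD(1.5W + 2) = √382.5 ≈ 19.558

19.558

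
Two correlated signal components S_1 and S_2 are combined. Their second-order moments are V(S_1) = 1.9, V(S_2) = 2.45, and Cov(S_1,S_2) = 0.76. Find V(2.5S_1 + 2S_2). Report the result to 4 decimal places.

29.2750

V(2.5S_1 + 2S_2) = (2.5)²·V(S_1) + (2)²·V(S_2) + 2·(2.5)·(2)·Cov(S_1,S_2)
= 6.25·1.9 + 4·2.45 + 10·0.76 = 29.275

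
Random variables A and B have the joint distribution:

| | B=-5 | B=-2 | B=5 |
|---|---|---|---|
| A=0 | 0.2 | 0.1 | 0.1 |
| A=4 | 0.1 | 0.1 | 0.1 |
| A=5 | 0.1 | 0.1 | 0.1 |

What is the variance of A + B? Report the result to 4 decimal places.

24.8400

E[A] = 2.7,  E[B] = -1.1,  E[AB] = -1.8
V(A) = 12.3 − (2.7)² = 5.01;  V(B) = 18.7 − (-1.1)² = 17.49
Cov(A,B) = -1.8 − (2.7)(-1.1) = 1.17
V(A + B) = (1)²·5.01 + (1)²·17.49 + 2·(1)·(1)·1.17 = 24.84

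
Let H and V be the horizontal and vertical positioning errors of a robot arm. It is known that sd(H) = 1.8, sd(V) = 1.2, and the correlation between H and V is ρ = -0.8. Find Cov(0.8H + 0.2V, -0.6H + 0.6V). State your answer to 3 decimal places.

Var(H) = (1.8)² = 3.24;  Var(V) = (1.2)² = 1.44
Cov(H,V) = ρ·sd(H)·sd(V) = -0.8·1.8·1.2 = -1.728
Cov(0.8H + 0.2V, -0.6H + 0.6V) = (0.8)(-0.6)Var(H) + (0.2)(0.6)Var(V) + [(0.8)(0.6) + (0.2)(-0.6)]Cov(H,V)
= -0.48·3.24 + 0.12·1.44 + 0.36·-1.728 = -2.00448

-2.004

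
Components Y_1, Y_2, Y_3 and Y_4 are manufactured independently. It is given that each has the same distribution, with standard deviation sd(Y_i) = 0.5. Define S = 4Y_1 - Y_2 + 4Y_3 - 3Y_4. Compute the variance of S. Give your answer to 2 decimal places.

10.50

V(Y_i) = (0.5)² = 0.25
By independence, V(S) = (4)²V(Y_1) + (-1)²V(Y_2) + (4)²V(Y_3) + (-3)²V(Y_4)
= (4)²·0.25 + (-1)²·0.25 + (4)²·0.25 + (-3)²·0.25 = 10.5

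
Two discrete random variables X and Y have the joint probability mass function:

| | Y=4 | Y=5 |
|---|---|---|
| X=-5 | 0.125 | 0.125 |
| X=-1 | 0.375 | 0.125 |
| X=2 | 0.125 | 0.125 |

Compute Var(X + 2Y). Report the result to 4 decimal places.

E[X] = -1.25,  E[Y] = 4.375,  E[XY] = -5.5
Var(X) = 7.75 − (-1.25)² = 6.1875;  Var(Y) = 19.375 − (4.375)² = 0.234375
cov(X,Y) = -5.5 − (-1.25)(4.375) = -0.03125
Var(X + 2Y) = (1)²·6.1875 + (2)²·0.234375 + 2·(1)·(2)·-0.03125 = 7

7.0000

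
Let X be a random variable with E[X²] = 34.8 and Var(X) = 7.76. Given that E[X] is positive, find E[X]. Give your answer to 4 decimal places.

(E[X])² = E[X²] − Var(X) = 34.8 − 7.76 = 27.04
E[X] = √27.04 = 5.2

5.2000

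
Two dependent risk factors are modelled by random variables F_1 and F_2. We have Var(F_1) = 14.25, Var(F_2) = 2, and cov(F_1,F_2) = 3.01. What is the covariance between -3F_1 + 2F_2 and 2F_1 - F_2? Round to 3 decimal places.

-68.430

cov(-3F_1 + 2F_2, 2F_1 - F_2) = (-3)(2)Var(F_1) + (2)(-1)Var(F_2) + [(-3)(-1) + (2)(2)]cov(F_1,F_2)
= -6·14.25 + -2·2 + 7·3.01 = -68.43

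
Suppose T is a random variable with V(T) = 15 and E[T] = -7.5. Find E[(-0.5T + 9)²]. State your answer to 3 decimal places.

E[-0.5T + 9] = -0.5·-7.5 + 9 = 12.75
V(-0.5T + 9) = (-0.5)²·15 = 3.75
E[(-0.5T + 9)²] = V((-0.5T + 9)) + (E[(-0.5T + 9)])² = 3.75 + (12.75)² = 166.3125

166.313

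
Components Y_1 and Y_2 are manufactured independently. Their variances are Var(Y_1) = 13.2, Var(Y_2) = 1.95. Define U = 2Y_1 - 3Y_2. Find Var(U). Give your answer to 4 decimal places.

70.3500

By independence, Var(U) = (2)²Var(Y_1) + (-3)²Var(Y_2)
= (2)²·13.2 + (-3)²·1.95 = 70.35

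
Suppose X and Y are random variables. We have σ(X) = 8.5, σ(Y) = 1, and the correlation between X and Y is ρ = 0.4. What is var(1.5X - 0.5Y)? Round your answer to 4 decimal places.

157.7125

var(X) = (8.5)² = 72.25;  var(Y) = (1)² = 1
Cov(X,Y) = ρ·σ(X)·σ(Y) = 0.4·8.5·1 = 3.4
var(1.5X - 0.5Y) = (1.5)²·var(X) + (-0.5)²·var(Y) + 2·(1.5)·(-0.5)·Cov(X,Y)
= 2.25·72.25 + 0.25·1 + -1.5·3.4 = 157.7125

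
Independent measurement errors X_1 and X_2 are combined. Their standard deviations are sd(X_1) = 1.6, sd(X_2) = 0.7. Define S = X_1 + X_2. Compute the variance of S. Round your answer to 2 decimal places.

Var(X_1) = 2.56, Var(X_2) = 0.49
By independence, Var(S) = (1)²Var(X_1) + (1)²Var(X_2)
= (1)²·2.56 + (1)²·0.49 = 3.05

3.05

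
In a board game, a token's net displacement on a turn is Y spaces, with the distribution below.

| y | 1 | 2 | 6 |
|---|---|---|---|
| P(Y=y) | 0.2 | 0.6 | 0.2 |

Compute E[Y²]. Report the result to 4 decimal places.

9.8000

E[Y²] = (1)²(0.2) + (2)²(0.6) + (6)²(0.2) = 9.8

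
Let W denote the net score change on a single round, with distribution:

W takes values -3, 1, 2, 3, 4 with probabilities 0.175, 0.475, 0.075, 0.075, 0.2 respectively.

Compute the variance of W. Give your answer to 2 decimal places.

E[W] = (-3)(0.175) + (1)(0.475) + (2)(0.075) + (3)(0.075) + (4)(0.2) = 1.125
E[W²] = (-3)²(0.175) + (1)²(0.475) + (2)²(0.075) + (3)²(0.075) + (4)²(0.2) = 6.225
V(W) = E[W²] − (E[W])² = 6.225 − (1.125)² = 4.959375

4.96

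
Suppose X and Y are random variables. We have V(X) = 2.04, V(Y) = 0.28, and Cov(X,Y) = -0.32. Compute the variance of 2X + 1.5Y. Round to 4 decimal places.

V(2X + 1.5Y) = (2)²·V(X) + (1.5)²·V(Y) + 2·(2)·(1.5)·Cov(X,Y)
= 4·2.04 + 2.25·0.28 + 6·-0.32 = 6.87

6.8700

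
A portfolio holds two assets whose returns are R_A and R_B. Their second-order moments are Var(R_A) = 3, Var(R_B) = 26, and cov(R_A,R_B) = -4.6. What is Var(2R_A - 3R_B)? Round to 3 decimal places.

301.200

Var(2R_A - 3R_B) = (2)²·Var(R_A) + (-3)²·Var(R_B) + 2·(2)·(-3)·cov(R_A,R_B)
= 4·3 + 9·26 + -12·-4.6 = 301.2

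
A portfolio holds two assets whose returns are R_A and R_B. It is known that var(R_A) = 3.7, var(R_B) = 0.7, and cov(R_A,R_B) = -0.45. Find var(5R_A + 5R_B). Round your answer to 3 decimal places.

87.500

var(5R_A + 5R_B) = (5)²·var(R_A) + (5)²·var(R_B) + 2·(5)·(5)·cov(R_A,R_B)
= 25·3.7 + 25·0.7 + 50·-0.45 = 87.5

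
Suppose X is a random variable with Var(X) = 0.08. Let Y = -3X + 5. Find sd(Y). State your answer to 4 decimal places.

0.8485

Var(-3X + 5) = (-3)²·0.08 = 0.72
sd(Y) = √0.72 ≈ 0.8485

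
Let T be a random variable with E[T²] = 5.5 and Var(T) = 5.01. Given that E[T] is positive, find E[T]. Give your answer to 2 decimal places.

0.70

(E[T])² = E[T²] − Var(T) = 5.5 − 5.01 = 0.49
E[T] = √0.49 = 0.7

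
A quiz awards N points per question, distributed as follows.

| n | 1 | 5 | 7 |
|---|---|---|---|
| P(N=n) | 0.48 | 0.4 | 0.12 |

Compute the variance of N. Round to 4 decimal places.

5.3376

E[N] = (1)(0.48) + (5)(0.4) + (7)(0.12) = 3.32
E[N²] = (1)²(0.48) + (5)²(0.4) + (7)²(0.12) = 16.36
Var(N) = E[N²] − (E[N])² = 16.36 − (3.32)² = 5.3376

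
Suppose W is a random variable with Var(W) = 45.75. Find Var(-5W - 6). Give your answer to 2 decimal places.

1143.75

Var(-5W - 6) = (-5)²·Var(W) = 25·45.75 = 1143.75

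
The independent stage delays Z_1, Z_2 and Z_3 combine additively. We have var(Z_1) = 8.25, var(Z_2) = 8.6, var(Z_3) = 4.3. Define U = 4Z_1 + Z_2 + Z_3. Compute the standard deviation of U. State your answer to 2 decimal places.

12.04

By independence, var(U) = (4)²var(Z_1) + (1)²var(Z_2) + (1)²var(Z_3)
= (4)²·8.25 + (1)²·8.6 + (1)²·4.3 = 144.9
SD(U) = √144.9 ≈ 12.04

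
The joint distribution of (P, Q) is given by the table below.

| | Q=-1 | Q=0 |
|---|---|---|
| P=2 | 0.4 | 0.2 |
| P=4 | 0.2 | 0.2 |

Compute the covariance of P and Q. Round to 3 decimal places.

0.080

E[P] = 2.8,  E[Q] = -0.6
E[PQ] = -1.6
cov(P,Q) = E[PQ] − E[P]E[Q] = -1.6 − (2.8)(-0.6) = 0.08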